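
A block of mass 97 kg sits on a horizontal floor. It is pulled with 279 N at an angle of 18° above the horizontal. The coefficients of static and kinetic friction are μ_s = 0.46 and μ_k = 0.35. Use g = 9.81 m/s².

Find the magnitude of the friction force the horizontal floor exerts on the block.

N = m g − P sin α = 951.6 − 279×sin 18° = 865.4 N.
For equilibrium, f = P cos α = 279×cos 18° = 265.3 N.
μ_s N = 0.46 × 865.4 = 398.1 N.
Since 265.3 N does not exceed the limit, the block stays at rest and f = 265 N.

f ≈ 265 N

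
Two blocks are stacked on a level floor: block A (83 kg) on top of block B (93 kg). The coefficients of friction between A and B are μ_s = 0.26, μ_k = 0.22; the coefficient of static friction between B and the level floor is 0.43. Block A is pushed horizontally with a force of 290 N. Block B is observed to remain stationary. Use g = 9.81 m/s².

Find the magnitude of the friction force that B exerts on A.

f ≈ 179 N

Between the blocks, N₁ = m_A g = 814.2 N.
Maximum static friction on A from B: μ_s N₁ = 0.26×814.2 = 211.7 N.
P = 290 N exceeds that limit, so A slips over B and the interface friction becomes kinetic: f₁ = μ_k N₁ = 0.22×814.2 = 179 N.
By Newton's third law B feels 179 N forward from A. With B stationary, the floor's static friction on B balances it: f₂ = 179 N (well within μ_s(m_A+m_B)g = 742.4 N).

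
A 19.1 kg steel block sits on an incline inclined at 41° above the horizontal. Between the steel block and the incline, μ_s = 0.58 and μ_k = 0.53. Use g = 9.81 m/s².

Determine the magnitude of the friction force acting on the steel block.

f ≈ 74.9 N (up the incline)

Perpendicular to the surface, N = m g cos θ = 19.1·9.81·cos 41° = 141.4 N.
For equilibrium along the incline, friction must balance the weight component: f = m g sin θ = 122.9 N up the slope.
The static-friction ceiling is μ_s N = 0.58 × 141.4 = 82.02 N.
Since |122.9| > 82.02 N, static friction cannot hold it; the steel block slides down the incline and kinetic friction applies: f = μ_k N = 0.53 × 141.4 = 74.9 N.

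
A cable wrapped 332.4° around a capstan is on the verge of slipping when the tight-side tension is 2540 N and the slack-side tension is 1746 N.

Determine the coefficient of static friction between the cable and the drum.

T₂/T₁ = e^{μβ} → μ = ln(T₂/T₁)/β.
β = 332.4° = 5.801 rad.
μ = ln(2540/1746)/5.801 = ln(1.455)/5.801 = 0.0646.

μ ≈ 0.0646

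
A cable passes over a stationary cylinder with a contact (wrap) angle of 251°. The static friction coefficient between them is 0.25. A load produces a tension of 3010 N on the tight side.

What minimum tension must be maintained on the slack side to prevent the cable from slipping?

T_min ≈ 1010 N

Capstan equation at impending slip: T_tight/T_slack = e^{μβ}.
β = 251° = 4.381 rad; e^{μβ} = e^{0.25×4.381} = 2.99.
T_slack = T_tight / e^{μβ} = 3010 / 2.99 = 1010 N.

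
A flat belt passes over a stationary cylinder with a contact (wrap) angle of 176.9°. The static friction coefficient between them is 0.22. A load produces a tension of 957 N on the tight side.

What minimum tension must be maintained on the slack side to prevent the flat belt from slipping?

T_min ≈ 485 N

Capstan equation at impending slip: T_tight/T_slack = e^{μβ}.
β = 176.9° = 3.087 rad; e^{μβ} = e^{0.22×3.087} = 1.972.
T_slack = T_tight / e^{μβ} = 957 / 1.972 = 485 N.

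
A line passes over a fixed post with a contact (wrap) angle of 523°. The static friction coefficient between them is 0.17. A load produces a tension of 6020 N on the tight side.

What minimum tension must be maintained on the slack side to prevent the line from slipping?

T_min ≈ 1280 N

Capstan equation at impending slip: T_tight/T_slack = e^{μβ}.
β = 523° = 9.128 rad; e^{μβ} = e^{0.17×9.128} = 4.72.
T_slack = T_tight / e^{μβ} = 6020 / 4.72 = 1280 N.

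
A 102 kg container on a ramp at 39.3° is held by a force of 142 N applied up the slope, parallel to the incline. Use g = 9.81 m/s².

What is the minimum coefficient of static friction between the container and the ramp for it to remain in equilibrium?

μ_s,min ≈ 0.635

N = m g cos θ = 774.3 N.
Friction must make up the shortfall along the incline: f = m g sin θ − P = 633.8 − 142 = 491.8 N.
At the threshold f = μ_s N, so μ_s,min = 491.8/774.3 = 0.635.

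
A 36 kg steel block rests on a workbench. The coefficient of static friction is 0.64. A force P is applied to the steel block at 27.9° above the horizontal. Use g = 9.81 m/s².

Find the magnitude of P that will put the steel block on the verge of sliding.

N = m g − P sin α (the pull lifts the steel block).
At impending slip, P cos α = μ_s N = μ_s (m g − P sin α).
Solving: P (cos α + μ_s sin α) = μ_s m g → P = 0.64×353/(cos 27.9° + 0.64 sin 27.9°) = 226/1.183 = 191 N.

P ≈ 191 N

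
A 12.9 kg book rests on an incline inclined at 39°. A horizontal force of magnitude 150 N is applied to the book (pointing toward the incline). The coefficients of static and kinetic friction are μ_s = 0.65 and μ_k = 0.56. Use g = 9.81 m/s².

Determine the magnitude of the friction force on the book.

f ≈ 36.9 N (down the incline)

Resolve perpendicular to the incline: N = m g cos θ + P sin θ = 12.9×9.81×cos 39° + 150×sin 39° = 192.7 N.
Along the incline, the net driving force (taking up-slope positive) is P cos θ − m g sin θ = 116.6 − 79.64 = 36.93 N, so equilibrium requires friction f = -36.93 N (down-slope).
The limit of static friction is μ_s N = 125.3 N.
Since 36.93 N is within the 125.3 N limit, the book stays put and friction is exactly 36.9 N.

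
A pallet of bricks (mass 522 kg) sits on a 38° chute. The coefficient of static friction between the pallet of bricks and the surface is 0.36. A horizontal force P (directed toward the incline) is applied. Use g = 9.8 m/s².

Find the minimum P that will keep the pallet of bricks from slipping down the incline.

P_min ≈ 1680 N

The pallet of bricks tends to slide down (tan θ > μ_s), so at the point of impending slip friction acts up-slope at its limit: f = μ_s N.
Perpendicular to the incline: N = m g cos θ + P sin θ.
Along the incline: P cos θ + μ_s N = m g sin θ, i.e. P cos θ + μ_s (m g cos θ + P sin θ) = m g sin θ.
Solving, P (cos θ + μ_s sin θ) = m g (sin θ − μ_s cos θ), so P = 5120×0.332/1.01 = 1680 N.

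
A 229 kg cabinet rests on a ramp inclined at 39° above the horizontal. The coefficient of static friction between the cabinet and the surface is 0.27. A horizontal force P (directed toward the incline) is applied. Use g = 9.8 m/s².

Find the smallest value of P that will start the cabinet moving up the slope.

P ≈ 3100 N

At impending motion up the slope, friction acts down-slope at its limit: f = μ_s N.
Perpendicular to the incline: N = m g cos θ + P sin θ.
Along the incline: P cos θ = m g sin θ + μ_s N = m g sin θ + μ_s (m g cos θ + P sin θ).
Solving, P (cos θ − μ_s sin θ) = m g (sin θ + μ_s cos θ), so P = 229×9.8×(sin 39° + 0.27 cos 39°)/(cos 39° − 0.27 sin 39°) = 2240×0.8391/0.6072 = 3100 N.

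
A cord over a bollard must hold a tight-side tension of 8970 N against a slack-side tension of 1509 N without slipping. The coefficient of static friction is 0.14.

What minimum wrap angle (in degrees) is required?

T₂/T₁ = e^{μβ} → β = ln(T₂/T₁)/μ.
β = ln(8970/1509)/0.14 = 1.782/0.14 = 12.73 rad.
In degrees: β = 12.73 × 180/π = 729°.

β_min ≈ 729°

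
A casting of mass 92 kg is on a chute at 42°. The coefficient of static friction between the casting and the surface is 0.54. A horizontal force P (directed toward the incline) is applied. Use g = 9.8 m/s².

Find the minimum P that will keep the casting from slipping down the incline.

The casting tends to slide down (tan θ > μ_s), so at the point of impending slip friction acts up-slope at its limit: f = μ_s N.
Perpendicular to the incline: N = m g cos θ + P sin θ.
Along the incline: P cos θ + μ_s N = m g sin θ, i.e. P cos θ + μ_s (m g cos θ + P sin θ) = m g sin θ.
Solving, P (cos θ + μ_s sin θ) = m g (sin θ − μ_s cos θ), so P = 902×0.2678/1.104 = 219 N.

P_min ≈ 219 N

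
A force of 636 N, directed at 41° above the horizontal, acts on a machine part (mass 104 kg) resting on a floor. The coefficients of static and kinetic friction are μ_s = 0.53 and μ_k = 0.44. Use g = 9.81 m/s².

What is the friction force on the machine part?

Vertical equilibrium gives N = m g − P sin α = 603 N.
The horizontal driving force is P cos α = 480 N, so equilibrium needs friction f = 480 N.
μ_s N = 0.53 × 603 = 319.6 N.
The required friction exceeds μ_s N, so the machine part moves and f = μ_k N = 265 N.

f ≈ 265 N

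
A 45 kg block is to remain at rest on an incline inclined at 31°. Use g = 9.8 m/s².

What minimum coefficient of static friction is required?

At the slip threshold m g sin θ = μ_s m g cos θ, so μ_s,min = tan θ.
μ_s,min = tan 31° = 0.601.

μ_s,min ≈ 0.601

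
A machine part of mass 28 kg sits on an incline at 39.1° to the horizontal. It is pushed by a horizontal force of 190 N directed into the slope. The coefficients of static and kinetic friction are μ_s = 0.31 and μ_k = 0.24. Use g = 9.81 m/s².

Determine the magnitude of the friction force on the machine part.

f ≈ 25.8 N (up the incline)

The horizontal push has a component P sin θ into the surface, so N = m g cos θ + P sin θ = 213.2 + 119.8 = 333 N.
Parallel to the incline: P cos θ − m g sin θ = 147.4 − 173.2 = -25.79 N; the friction needed to balance this is 25.79 N acting up the slope.
Maximum static friction: μ_s N = 0.31 × 333 = 103.2 N.
Since 25.79 N is within the 103.2 N limit, the machine part stays put and friction is exactly 25.8 N.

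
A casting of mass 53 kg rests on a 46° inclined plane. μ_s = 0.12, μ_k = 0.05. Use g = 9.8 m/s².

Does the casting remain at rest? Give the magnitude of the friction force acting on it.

N = m g cos θ = 361 N.
Down-slope weight component: m g sin θ = 374 N.
μ_s N = 43.3 N.
374 > 43.3 N, so it slides; kinetic friction f = μ_k N = 0.05×361 = 18 N.

f ≈ 18 N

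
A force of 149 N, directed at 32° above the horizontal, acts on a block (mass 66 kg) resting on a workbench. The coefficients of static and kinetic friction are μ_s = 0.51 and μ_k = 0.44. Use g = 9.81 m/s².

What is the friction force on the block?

f ≈ 126 N

Vertical equilibrium gives N = m g − P sin α = 568.5 N.
Horizontally, friction must balance P cos α = 126.4 N.
μ_s N = 0.51 × 568.5 = 289.9 N.
Since 126.4 N does not exceed the limit, the block stays at rest and f = 126 N.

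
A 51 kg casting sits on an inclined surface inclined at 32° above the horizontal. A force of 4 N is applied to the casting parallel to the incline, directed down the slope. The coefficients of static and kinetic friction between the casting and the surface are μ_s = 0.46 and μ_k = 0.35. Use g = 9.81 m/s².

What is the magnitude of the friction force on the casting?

f ≈ 149 N (up the incline)

Normal force: N = m g cos θ = 51 × 9.81 × cos 32° = 424.3 N.
For equilibrium along the incline the friction force must supply f = m g sin θ + P = 265.1 + 4 = 269.1 N (positive meaning up-slope).
Maximum static friction available: μ_s N = 0.46 × 424.3 = 195.2 N.
|269.1| exceeds 195.2 N, so the casting slips down-slope; friction is kinetic, f = μ_k N = 0.35×424.3 = 149 N.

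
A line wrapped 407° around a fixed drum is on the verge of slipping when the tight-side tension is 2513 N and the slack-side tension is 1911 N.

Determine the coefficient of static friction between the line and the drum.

T₂/T₁ = e^{μβ} → μ = ln(T₂/T₁)/β.
β = 407° = 7.103 rad.
μ = ln(2513/1911)/7.103 = ln(1.315)/7.103 = 0.0386.

μ ≈ 0.0386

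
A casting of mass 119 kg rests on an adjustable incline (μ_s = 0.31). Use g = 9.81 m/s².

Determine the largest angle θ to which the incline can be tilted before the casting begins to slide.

At the slip threshold, m g sin θ = μ_s · m g cos θ, so tan θ = μ_s.
θ_max = arctan(0.31) = 17.2°.

θ_max ≈ 17.2°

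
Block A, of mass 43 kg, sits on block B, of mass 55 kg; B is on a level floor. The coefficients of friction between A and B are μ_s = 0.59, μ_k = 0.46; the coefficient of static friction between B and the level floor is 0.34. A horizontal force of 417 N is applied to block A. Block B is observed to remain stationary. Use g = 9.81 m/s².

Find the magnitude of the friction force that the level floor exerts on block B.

f ≈ 194 N

Normal force at the A–B interface: N₁ = m_A g = 421.8 N.
So the A–B interface can sustain at most μ_s N₁ = 248.9 N of static friction.
Since P = 417 N > 248.9 N, A slides on B; the A–B friction is kinetic: f₁ = μ_k N₁ = 0.46×421.8 = 194 N.
B experiences an equal 194 N forward from A (third law). B is in equilibrium, so the floor supplies f₂ = 194 N of static friction (limit μ_s(m_A+m_B)g = 326.9 N, not exceeded).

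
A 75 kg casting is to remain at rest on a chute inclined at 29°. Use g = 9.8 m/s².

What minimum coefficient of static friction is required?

μ_s,min ≈ 0.554

At the slip threshold m g sin θ = μ_s m g cos θ, so μ_s,min = tan θ.
μ_s,min = tan 29° = 0.554.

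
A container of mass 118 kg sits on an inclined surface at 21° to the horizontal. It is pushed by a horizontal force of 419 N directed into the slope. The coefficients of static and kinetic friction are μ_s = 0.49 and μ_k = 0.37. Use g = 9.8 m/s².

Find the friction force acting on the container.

f ≈ 23.2 N (up the incline)

Normal direction: N = m g cos θ + P sin θ = 1230 N.
Along the incline, the net driving force (taking up-slope positive) is P cos θ − m g sin θ = 391.2 − 414.4 = -23.25 N, so equilibrium requires friction f = 23.25 N (up-slope).
Maximum static friction: μ_s N = 0.49 × 1230 = 602.6 N.
Since 23.25 N is within the 602.6 N limit, the container stays put and friction is exactly 23.2 N.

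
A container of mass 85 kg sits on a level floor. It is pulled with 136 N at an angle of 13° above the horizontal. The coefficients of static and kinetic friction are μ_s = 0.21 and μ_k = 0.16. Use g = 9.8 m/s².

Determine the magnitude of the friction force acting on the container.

The vertical component of P reduces the normal force: N = m g − P sin α = 833 − 30.59 = 802.4 N.
For equilibrium, f = P cos α = 136×cos 13° = 132.5 N.
μ_s N = 0.21 × 802.4 = 168.5 N.
132.5 ≤ 168.5 N → static; friction equals the required 133 N.

f ≈ 133 N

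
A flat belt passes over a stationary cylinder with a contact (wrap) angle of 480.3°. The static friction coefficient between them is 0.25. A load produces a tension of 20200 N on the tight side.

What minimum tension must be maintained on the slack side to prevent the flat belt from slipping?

Capstan equation at impending slip: T_tight/T_slack = e^{μβ}.
β = 480.3° = 8.383 rad; e^{μβ} = e^{0.25×8.383} = 8.131.
T_slack = T_tight / e^{μβ} = 20200 / 8.131 = 2480 N.

T_min ≈ 2480 N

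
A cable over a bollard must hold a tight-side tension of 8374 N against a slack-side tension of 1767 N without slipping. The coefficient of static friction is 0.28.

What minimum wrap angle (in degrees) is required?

β_min ≈ 318°

T₂/T₁ = e^{μβ} → β = ln(T₂/T₁)/μ.
β = ln(8374/1767)/0.28 = 1.556/0.28 = 5.557 rad.
In degrees: β = 5.557 × 180/π = 318°.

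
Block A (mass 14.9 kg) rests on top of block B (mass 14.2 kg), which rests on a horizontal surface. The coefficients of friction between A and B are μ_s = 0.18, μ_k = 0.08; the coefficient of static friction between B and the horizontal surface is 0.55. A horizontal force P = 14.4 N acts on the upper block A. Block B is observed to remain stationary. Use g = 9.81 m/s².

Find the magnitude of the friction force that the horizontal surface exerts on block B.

Normal force at the A–B interface: N₁ = m_A g = 146.2 N.
So the A–B interface can sustain at most μ_s N₁ = 26.31 N of static friction.
Since P = 14.4 N ≤ 26.31 N, A does not slip on B; friction on A equals P = 14.4 N.
By Newton's third law B feels 14.4 N forward from A. With B stationary, the floor's static friction on B balances it: f₂ = 14.4 N (well within μ_s(m_A+m_B)g = 157 N).

f ≈ 14.4 N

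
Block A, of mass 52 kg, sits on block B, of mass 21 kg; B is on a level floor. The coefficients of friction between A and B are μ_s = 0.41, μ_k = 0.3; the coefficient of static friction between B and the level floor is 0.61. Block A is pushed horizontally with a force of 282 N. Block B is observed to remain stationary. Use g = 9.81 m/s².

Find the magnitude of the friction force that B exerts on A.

f ≈ 153 N

Normal force at the A–B interface: N₁ = m_A g = 510.1 N.
Maximum static friction on A from B: μ_s N₁ = 0.41×510.1 = 209.1 N.
P = 282 N exceeds that limit, so A slips over B and the interface friction becomes kinetic: f₁ = μ_k N₁ = 0.3×510.1 = 153 N.
By Newton's third law B feels 153 N forward from A. With B stationary, the floor's static friction on B balances it: f₂ = 153 N (well within μ_s(m_A+m_B)g = 436.8 N).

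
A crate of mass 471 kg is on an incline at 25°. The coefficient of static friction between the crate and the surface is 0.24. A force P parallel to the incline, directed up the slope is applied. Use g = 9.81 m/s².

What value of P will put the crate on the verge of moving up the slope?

P ≈ 2960 N

At impending motion up the slope, friction acts down-slope at its limit: f = μ_s N.
P is parallel to the surface, so N = m g cos θ = 4190 N.
Along the incline: P = m g sin θ + μ_s N = 1950 + 0.24×4190 = 2960 N.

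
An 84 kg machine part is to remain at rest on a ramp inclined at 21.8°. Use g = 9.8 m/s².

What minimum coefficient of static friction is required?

μ_s,min ≈ 0.4

At the slip threshold m g sin θ = μ_s m g cos θ, so μ_s,min = tan θ.
μ_s,min = tan 21.8° = 0.4.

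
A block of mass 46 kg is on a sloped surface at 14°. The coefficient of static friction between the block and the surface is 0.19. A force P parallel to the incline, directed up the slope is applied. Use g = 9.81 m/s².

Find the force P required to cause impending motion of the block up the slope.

P ≈ 192 N

At impending motion up the slope, friction acts down-slope at its limit: f = μ_s N.
P is parallel to the surface, so N = m g cos θ = 438 N.
Along the incline: P = m g sin θ + μ_s N = 109 + 0.19×438 = 192 N.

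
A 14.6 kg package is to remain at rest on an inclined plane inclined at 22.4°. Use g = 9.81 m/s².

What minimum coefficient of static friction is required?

μ_s,min ≈ 0.412

At the slip threshold m g sin θ = μ_s m g cos θ, so μ_s,min = tan θ.
μ_s,min = tan 22.4° = 0.412.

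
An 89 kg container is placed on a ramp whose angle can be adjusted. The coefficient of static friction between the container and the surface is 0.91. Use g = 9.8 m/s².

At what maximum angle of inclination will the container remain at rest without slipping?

At the slip threshold, m g sin θ = μ_s · m g cos θ, so tan θ = μ_s.
θ_max = arctan(0.91) = 42.3°.

θ_max ≈ 42.3°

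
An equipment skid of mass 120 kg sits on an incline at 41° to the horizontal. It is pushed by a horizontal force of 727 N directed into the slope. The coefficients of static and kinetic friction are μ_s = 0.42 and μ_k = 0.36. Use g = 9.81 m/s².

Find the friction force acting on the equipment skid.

Normal direction: N = m g cos θ + P sin θ = 1365 N.
Along the incline, the net driving force (taking up-slope positive) is P cos θ − m g sin θ = 548.7 − 772.3 = -223.6 N, so equilibrium requires friction f = 223.6 N (up-slope).
The limit of static friction is μ_s N = 573.5 N.
Since 223.6 N is within the 573.5 N limit, the equipment skid stays put and friction is exactly 224 N.

f ≈ 224 N (up the incline)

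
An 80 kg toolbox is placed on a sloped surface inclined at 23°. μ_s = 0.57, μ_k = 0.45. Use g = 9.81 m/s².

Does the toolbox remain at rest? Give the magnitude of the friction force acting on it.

f ≈ 307 N

N = m g cos θ = 722 N.
Down-slope weight component: m g sin θ = 307 N.
μ_s N = 412 N.
307 ≤ 412 N, so it stays put; friction = 307 N.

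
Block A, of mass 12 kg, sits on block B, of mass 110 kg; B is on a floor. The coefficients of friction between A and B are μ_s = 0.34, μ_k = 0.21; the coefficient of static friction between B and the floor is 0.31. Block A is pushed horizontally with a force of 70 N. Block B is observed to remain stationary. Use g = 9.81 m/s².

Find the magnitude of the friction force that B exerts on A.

Between the blocks, N₁ = m_A g = 117.7 N.
Maximum static friction on A from B: μ_s N₁ = 0.34×117.7 = 40.02 N.
P = 70 N exceeds that limit, so A slips over B and the interface friction becomes kinetic: f₁ = μ_k N₁ = 0.21×117.7 = 24.7 N.
By Newton's third law B feels 24.7 N forward from A. With B stationary, the floor's static friction on B balances it: f₂ = 24.7 N (well within μ_s(m_A+m_B)g = 371 N).

f ≈ 24.7 N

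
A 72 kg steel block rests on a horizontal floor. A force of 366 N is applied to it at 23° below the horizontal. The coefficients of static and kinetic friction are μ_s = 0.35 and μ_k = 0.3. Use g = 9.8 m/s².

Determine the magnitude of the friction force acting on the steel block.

f ≈ 255 N

The vertical component of P adds to the normal force: N = m g + P sin α = 705.6 + 143 = 848.6 N.
For equilibrium, f = P cos α = 366×cos 23° = 336.9 N.
μ_s N = 0.35 × 848.6 = 297 N.
336.9 > 297 N → the steel block slides; f = μ_k N = 0.3×848.6 = 255 N.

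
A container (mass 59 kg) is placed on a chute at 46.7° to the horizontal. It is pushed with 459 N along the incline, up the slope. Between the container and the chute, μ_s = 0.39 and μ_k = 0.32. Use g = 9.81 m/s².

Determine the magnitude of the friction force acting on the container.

f ≈ 37.8 N (down the incline)

Perpendicular to the surface, N = m g cos θ = 59·9.81·cos 46.7° = 396.9 N.
Parallel to the incline, ΣF = 0 gives f = m g sin θ − P = 421.2 − 459 = -37.77 N (up-slope positive).
The static-friction ceiling is μ_s N = 0.39 × 396.9 = 154.8 N.
Since |-37.77| ≤ 154.8 N, the container remains in static equilibrium and friction takes exactly the required value.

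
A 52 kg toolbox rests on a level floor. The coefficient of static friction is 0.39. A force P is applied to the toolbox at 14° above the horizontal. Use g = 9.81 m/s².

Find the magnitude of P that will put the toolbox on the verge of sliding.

P ≈ 187 N

N = m g − P sin α (the pull lifts the toolbox).
At impending slip, P cos α = μ_s N = μ_s (m g − P sin α).
Solving: P (cos α + μ_s sin α) = μ_s m g → P = 0.39×510/(cos 14° + 0.39 sin 14°) = 199/1.065 = 187 N.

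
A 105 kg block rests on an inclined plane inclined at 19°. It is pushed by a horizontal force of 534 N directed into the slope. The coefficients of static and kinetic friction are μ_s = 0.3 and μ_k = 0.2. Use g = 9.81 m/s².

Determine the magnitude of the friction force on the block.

Normal direction: N = m g cos θ + P sin θ = 1148 N.
Along the incline, the net driving force (taking up-slope positive) is P cos θ − m g sin θ = 504.9 − 335.4 = 169.6 N, so equilibrium requires friction f = -169.6 N (down-slope).
Maximum static friction: μ_s N = 0.3 × 1148 = 344.3 N.
|f_req| = 169.6 ≤ 344.3 N → the block is in equilibrium; friction equals the required value.

f ≈ 170 N (down the incline)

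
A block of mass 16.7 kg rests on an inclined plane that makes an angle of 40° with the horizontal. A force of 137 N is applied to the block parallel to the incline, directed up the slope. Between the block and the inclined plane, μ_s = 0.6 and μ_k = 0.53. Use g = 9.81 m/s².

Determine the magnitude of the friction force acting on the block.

f ≈ 31.7 N (down the incline)

Normal force: N = m g cos θ = 16.7 × 9.81 × cos 40° = 125.5 N.
The friction needed for equilibrium is m g sin θ − P = 105.3 − 137 = -31.69 N, measured positive up-slope.
Maximum static friction available: μ_s N = 0.6 × 125.5 = 75.3 N.
Since |-31.69| ≤ 75.3 N, static friction is sufficient; f equals the required value, not μ_s N.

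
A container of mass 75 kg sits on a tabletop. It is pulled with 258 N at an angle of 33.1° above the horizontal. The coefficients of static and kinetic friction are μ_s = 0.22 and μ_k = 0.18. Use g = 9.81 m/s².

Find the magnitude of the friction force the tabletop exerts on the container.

f ≈ 107 N

Vertical equilibrium gives N = m g − P sin α = 594.9 N.
Horizontally, friction must balance P cos α = 216.1 N.
μ_s N = 0.22 × 594.9 = 130.9 N.
The required friction exceeds μ_s N, so the container moves and f = μ_k N = 107 N.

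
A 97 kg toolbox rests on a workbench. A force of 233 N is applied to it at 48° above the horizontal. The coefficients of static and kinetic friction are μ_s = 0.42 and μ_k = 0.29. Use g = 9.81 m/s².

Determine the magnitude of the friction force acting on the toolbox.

f ≈ 156 N

Vertical equilibrium gives N = m g − P sin α = 778.4 N.
For equilibrium, f = P cos α = 233×cos 48° = 155.9 N.
The static-friction limit is μ_s N = 326.9 N.
155.9 ≤ 326.9 N → static; friction equals the required 156 N.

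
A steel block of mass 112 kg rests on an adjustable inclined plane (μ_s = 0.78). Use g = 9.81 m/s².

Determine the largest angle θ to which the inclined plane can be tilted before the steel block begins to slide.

θ_max ≈ 38°

At the slip threshold, m g sin θ = μ_s · m g cos θ, so tan θ = μ_s.
θ_max = arctan(0.78) = 38°.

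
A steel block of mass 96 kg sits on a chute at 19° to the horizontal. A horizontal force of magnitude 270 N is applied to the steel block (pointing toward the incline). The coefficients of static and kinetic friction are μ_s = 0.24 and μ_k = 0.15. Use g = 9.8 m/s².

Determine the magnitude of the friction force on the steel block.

Resolve perpendicular to the incline: N = m g cos θ + P sin θ = 96×9.8×cos 19° + 270×sin 19° = 977.4 N.
Along the incline, the net driving force (taking up-slope positive) is P cos θ − m g sin θ = 255.3 − 306.3 = -51 N, so equilibrium requires friction f = 51 N (up-slope).
Maximum static friction: μ_s N = 0.24 × 977.4 = 234.6 N.
|f_req| = 51 ≤ 234.6 N → the steel block is in equilibrium; friction equals the required value.

f ≈ 51 N (up the incline)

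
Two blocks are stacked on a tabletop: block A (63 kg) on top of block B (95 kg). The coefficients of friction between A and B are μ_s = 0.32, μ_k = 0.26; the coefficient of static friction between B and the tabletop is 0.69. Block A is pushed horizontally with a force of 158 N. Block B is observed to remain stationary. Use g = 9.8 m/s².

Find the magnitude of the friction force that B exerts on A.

The normal force B exerts on A is simply A's weight, N₁ = 617.4 N.
So the A–B interface can sustain at most μ_s N₁ = 197.6 N of static friction.
Since P = 158 N ≤ 197.6 N, A does not slip on B; friction on A equals P = 158 N.
B experiences an equal 158 N forward from A (third law). B is in equilibrium, so the floor supplies f₂ = 158 N of static friction (limit μ_s(m_A+m_B)g = 1068 N, not exceeded).

f ≈ 158 N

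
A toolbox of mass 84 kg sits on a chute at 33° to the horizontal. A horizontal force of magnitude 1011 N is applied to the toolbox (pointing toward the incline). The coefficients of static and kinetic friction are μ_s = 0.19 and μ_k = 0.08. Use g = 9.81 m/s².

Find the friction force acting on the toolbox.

f ≈ 99.3 N (down the incline)

Resolve perpendicular to the incline: N = m g cos θ + P sin θ = 84×9.81×cos 33° + 1011×sin 33° = 1242 N.
Parallel to the incline: P cos θ − m g sin θ = 847.9 − 448.8 = 399.1 N; the friction needed to balance this is 399.1 N acting down the slope.
The limit of static friction is μ_s N = 235.9 N.
The required 399.1 N exceeds the static limit, so the toolbox slides up-slope and f = μ_k N = 0.08×1242 = 99.3 N.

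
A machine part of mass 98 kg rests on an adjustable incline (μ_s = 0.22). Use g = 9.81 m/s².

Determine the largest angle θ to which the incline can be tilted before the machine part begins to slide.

θ_max ≈ 12.4°

At the slip threshold, m g sin θ = μ_s · m g cos θ, so tan θ = μ_s.
θ_max = arctan(0.22) = 12.4°.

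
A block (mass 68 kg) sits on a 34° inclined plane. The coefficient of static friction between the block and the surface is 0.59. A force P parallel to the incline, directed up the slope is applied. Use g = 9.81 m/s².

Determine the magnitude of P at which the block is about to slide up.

At impending motion up the slope, friction acts down-slope at its limit: f = μ_s N.
P is parallel to the surface, so N = m g cos θ = 553 N.
Along the incline: P = m g sin θ + μ_s N = 373 + 0.59×553 = 699 N.

P ≈ 699 N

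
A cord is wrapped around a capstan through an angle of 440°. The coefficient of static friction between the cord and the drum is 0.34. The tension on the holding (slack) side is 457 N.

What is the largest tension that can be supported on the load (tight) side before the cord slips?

At impending slip the capstan equation gives T₂/T₁ = e^{μβ} with β in radians.
β = 440° × π/180 = 7.679 rad.
e^{μβ} = e^{0.34×7.679} = 13.61.
T₂ = T₁ · e^{μβ} = 457 × 13.61 = 6220 N.

T_max ≈ 6220 N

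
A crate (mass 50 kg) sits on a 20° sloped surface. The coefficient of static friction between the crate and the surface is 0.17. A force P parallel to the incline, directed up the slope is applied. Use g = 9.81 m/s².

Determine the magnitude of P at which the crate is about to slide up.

At impending motion up the slope, friction acts down-slope at its limit: f = μ_s N.
P is parallel to the surface, so N = m g cos θ = 461 N.
Along the incline: P = m g sin θ + μ_s N = 168 + 0.17×461 = 246 N.

P ≈ 246 N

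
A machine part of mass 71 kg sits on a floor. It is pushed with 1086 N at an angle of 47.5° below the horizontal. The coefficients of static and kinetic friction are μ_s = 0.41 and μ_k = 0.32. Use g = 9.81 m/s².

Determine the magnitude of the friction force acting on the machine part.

The vertical component of P adds to the normal force: N = m g + P sin α = 696.5 + 800.7 = 1497 N.
The horizontal driving force is P cos α = 733.7 N, so equilibrium needs friction f = 733.7 N.
The static-friction limit is μ_s N = 613.8 N.
733.7 > 613.8 N → the machine part slides; f = μ_k N = 0.32×1497 = 479 N.

f ≈ 479 N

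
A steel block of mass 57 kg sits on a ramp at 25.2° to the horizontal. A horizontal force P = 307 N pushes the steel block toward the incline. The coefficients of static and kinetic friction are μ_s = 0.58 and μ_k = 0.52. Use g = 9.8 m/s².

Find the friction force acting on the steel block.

Resolve perpendicular to the incline: N = m g cos θ + P sin θ = 57×9.8×cos 25.2° + 307×sin 25.2° = 636.2 N.
Parallel to the incline: P cos θ − m g sin θ = 277.8 − 237.8 = 39.94 N; the friction needed to balance this is 39.94 N acting down the slope.
Maximum static friction: μ_s N = 0.58 × 636.2 = 369 N.
|f_req| = 39.94 ≤ 369 N → the steel block is in equilibrium; friction equals the required value.

f ≈ 39.9 N (down the incline)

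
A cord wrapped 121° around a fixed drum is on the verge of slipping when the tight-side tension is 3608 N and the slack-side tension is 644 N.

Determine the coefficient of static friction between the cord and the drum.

μ ≈ 0.816

T₂/T₁ = e^{μβ} → μ = ln(T₂/T₁)/β.
β = 121° = 2.112 rad.
μ = ln(3608/644)/2.112 = ln(5.602)/2.112 = 0.816.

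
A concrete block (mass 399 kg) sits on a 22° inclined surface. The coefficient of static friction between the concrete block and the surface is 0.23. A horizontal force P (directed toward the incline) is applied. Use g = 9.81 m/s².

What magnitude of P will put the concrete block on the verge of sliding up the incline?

At impending motion up the slope, friction acts down-slope at its limit: f = μ_s N.
Perpendicular to the incline: N = m g cos θ + P sin θ.
Along the incline: P cos θ = m g sin θ + μ_s N = m g sin θ + μ_s (m g cos θ + P sin θ).
Solving, P (cos θ − μ_s sin θ) = m g (sin θ + μ_s cos θ), so P = 399×9.81×(sin 22° + 0.23 cos 22°)/(cos 22° − 0.23 sin 22°) = 3910×0.5879/0.841 = 2740 N.

P ≈ 2740 N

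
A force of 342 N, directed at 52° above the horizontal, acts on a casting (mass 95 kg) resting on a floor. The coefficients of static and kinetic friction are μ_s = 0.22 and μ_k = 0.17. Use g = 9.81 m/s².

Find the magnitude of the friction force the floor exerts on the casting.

Vertical equilibrium gives N = m g − P sin α = 662.5 N.
The horizontal driving force is P cos α = 210.6 N, so equilibrium needs friction f = 210.6 N.
The static-friction limit is μ_s N = 145.7 N.
210.6 > 145.7 N → the casting slides; f = μ_k N = 0.17×662.5 = 113 N.

f ≈ 113 N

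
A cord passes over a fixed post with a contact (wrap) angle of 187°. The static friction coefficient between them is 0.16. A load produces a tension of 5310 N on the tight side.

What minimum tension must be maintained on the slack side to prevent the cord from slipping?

T_min ≈ 3150 N

Capstan equation at impending slip: T_tight/T_slack = e^{μβ}.
β = 187° = 3.264 rad; e^{μβ} = e^{0.16×3.264} = 1.686.
T_slack = T_tight / e^{μβ} = 5310 / 1.686 = 3150 N.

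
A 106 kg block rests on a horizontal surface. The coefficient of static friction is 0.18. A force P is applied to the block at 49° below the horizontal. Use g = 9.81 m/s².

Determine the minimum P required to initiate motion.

N = m g + P sin α (the push presses the block into the horizontal surface).
At impending slip, P cos α = μ_s N = μ_s (m g + P sin α).
Solving: P (cos α − μ_s sin α) = μ_s m g → P = 0.18×1040/(cos 49° − 0.18 sin 49°) = 187/0.5202 = 360 N.

P ≈ 360 N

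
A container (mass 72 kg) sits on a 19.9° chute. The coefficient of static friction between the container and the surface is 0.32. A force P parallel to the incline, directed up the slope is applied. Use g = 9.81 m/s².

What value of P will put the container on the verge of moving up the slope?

P ≈ 453 N

At impending motion up the slope, friction acts down-slope at its limit: f = μ_s N.
P is parallel to the surface, so N = m g cos θ = 664 N.
Along the incline: P = m g sin θ + μ_s N = 240 + 0.32×664 = 453 N.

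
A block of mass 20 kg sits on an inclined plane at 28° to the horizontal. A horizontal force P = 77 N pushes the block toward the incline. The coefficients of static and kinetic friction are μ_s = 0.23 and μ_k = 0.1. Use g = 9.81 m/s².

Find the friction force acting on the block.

The horizontal push has a component P sin θ into the surface, so N = m g cos θ + P sin θ = 173.2 + 36.15 = 209.4 N.
Parallel to the incline: P cos θ − m g sin θ = 67.99 − 92.11 = -24.12 N; the friction needed to balance this is 24.12 N acting up the slope.
The limit of static friction is μ_s N = 48.16 N.
Since 24.12 N is within the 48.16 N limit, the block stays put and friction is exactly 24.1 N.

f ≈ 24.1 N (up the incline)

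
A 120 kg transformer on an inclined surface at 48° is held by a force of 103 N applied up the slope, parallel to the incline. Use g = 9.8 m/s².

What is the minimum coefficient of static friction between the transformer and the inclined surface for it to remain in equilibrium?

μ_s,min ≈ 0.98

N = m g cos θ = 786.9 N.
Friction must make up the shortfall along the incline: f = m g sin θ − P = 873.9 − 103 = 770.9 N.
At the threshold f = μ_s N, so μ_s,min = 770.9/786.9 = 0.98.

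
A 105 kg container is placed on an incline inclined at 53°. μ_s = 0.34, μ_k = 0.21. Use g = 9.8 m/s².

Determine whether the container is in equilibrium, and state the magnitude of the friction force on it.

f ≈ 130 N

N = m g cos θ = 619 N.
Down-slope weight component: m g sin θ = 822 N.
μ_s N = 211 N.
822 > 211 N, so it slides; kinetic friction f = μ_k N = 0.21×619 = 130 N.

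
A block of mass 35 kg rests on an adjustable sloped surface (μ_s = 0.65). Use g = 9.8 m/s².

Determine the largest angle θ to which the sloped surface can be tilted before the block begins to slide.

θ_max ≈ 33°

At the slip threshold, m g sin θ = μ_s · m g cos θ, so tan θ = μ_s.
θ_max = arctan(0.65) = 33°.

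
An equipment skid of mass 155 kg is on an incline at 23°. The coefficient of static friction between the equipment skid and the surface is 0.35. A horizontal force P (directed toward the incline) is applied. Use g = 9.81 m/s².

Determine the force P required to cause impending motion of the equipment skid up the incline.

At impending motion up the slope, friction acts down-slope at its limit: f = μ_s N.
Perpendicular to the incline: N = m g cos θ + P sin θ.
Along the incline: P cos θ = m g sin θ + μ_s N = m g sin θ + μ_s (m g cos θ + P sin θ).
Solving, P (cos θ − μ_s sin θ) = m g (sin θ + μ_s cos θ), so P = 155×9.81×(sin 23° + 0.35 cos 23°)/(cos 23° − 0.35 sin 23°) = 1520×0.7129/0.7837 = 1380 N.

P ≈ 1380 N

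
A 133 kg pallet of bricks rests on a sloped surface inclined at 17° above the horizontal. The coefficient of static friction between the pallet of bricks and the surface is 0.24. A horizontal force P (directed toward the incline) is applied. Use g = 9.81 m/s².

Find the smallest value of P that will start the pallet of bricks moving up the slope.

P ≈ 768 N

At impending motion up the slope, friction acts down-slope at its limit: f = μ_s N.
Perpendicular to the incline: N = m g cos θ + P sin θ.
Along the incline: P cos θ = m g sin θ + μ_s N = m g sin θ + μ_s (m g cos θ + P sin θ).
Solving, P (cos θ − μ_s sin θ) = m g (sin θ + μ_s cos θ), so P = 133×9.81×(sin 17° + 0.24 cos 17°)/(cos 17° − 0.24 sin 17°) = 1300×0.5219/0.8861 = 768 N.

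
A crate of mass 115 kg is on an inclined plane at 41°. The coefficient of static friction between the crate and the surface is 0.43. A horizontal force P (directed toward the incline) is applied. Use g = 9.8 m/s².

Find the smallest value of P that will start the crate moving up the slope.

P ≈ 2340 N

At impending motion up the slope, friction acts down-slope at its limit: f = μ_s N.
Perpendicular to the incline: N = m g cos θ + P sin θ.
Along the incline: P cos θ = m g sin θ + μ_s N = m g sin θ + μ_s (m g cos θ + P sin θ).
Solving, P (cos θ − μ_s sin θ) = m g (sin θ + μ_s cos θ), so P = 115×9.8×(sin 41° + 0.43 cos 41°)/(cos 41° − 0.43 sin 41°) = 1130×0.9806/0.4726 = 2340 N.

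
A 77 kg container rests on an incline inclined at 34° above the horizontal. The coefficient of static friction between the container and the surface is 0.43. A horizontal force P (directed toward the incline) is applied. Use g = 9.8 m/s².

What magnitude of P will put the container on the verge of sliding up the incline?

At impending motion up the slope, friction acts down-slope at its limit: f = μ_s N.
Perpendicular to the incline: N = m g cos θ + P sin θ.
Along the incline: P cos θ = m g sin θ + μ_s N = m g sin θ + μ_s (m g cos θ + P sin θ).
Solving, P (cos θ − μ_s sin θ) = m g (sin θ + μ_s cos θ), so P = 77×9.8×(sin 34° + 0.43 cos 34°)/(cos 34° − 0.43 sin 34°) = 755×0.9157/0.5886 = 1170 N.

P ≈ 1170 N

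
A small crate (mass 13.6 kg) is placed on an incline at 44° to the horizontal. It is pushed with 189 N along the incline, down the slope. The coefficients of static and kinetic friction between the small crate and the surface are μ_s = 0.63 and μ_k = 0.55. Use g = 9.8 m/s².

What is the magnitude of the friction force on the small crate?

f ≈ 52.7 N (up the incline)

Perpendicular to the surface, N = m g cos θ = 13.6·9.8·cos 44° = 95.87 N.
For equilibrium along the incline the friction force must supply f = m g sin θ + P = 92.58 + 189 = 281.6 N (positive meaning up-slope).
The static-friction ceiling is μ_s N = 0.63 × 95.87 = 60.4 N.
|281.6| exceeds 60.4 N, so the small crate slips down-slope; friction is kinetic, f = μ_k N = 0.55×95.87 = 52.7 N.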